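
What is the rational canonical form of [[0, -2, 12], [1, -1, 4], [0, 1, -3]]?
The invariant factors of A (the non-unit diagonal entries of the Smith normal form of xI - A over ℚ[x]) are (x - 1)(x + 2)(x + 3), each dividing the next. The characteristic polynomial is their product, (x - 1)(x + 2)(x + 3).

The rational canonical form is the block-diagonal matrix of companion matrices C(f_i):
R = [[0, 0, 6], [1, 0, -1], [0, 1, -4]].

R = [[0, 0, 6], [1, 0, -1], [0, 1, -4]]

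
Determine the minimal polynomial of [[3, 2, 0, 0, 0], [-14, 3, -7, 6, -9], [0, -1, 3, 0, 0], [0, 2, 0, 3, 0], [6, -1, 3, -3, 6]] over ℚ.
The characteristic polynomial factors as (x - 6)(x - 3)^4. The minimal polynomial is ∏(x - λ)^{k_λ} where k_λ is the size of the largest Jordan block at λ.

For λ = 3: rank(A - 3I) = 3, and the largest Jordan block has size 3 (the smallest k with rank((A - 3I)^k) = rank((A - 3I)^(k+1))).
For λ = 6: rank(A - 6I) = 4, and the largest Jordan block has size 1 (the smallest k with rank((A - 6I)^k) = rank((A - 6I)^(k+1))).

So m_A(x) = (x - 6)(x - 3)^3.

m_A(x) = (x - 6)(x - 3)^3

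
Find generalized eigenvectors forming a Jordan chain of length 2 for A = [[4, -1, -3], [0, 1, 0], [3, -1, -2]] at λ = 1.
We seek v_1 ∈ ker((A - I)^2) \ ker(A - I), then set v_{i+1} = (A - I) v_i.

One such chain is v_1 = [[1, 2, 0]]^T, v_2 = [[1, 0, 1]]^T. Check: (A - I) v_2 = [[0, 0, 0]]^T = 0.

v_1 = [[1, 2, 0]]^T, v_2 = [[1, 0, 1]]^T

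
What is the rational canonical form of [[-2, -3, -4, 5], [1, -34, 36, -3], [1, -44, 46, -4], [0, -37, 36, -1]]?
R = [[0, 0, 0, -20], [1, 0, 0, 34], [0, 1, 0, -26], [0, 0, 1, 9]]

The invariant factors of A (the non-unit diagonal entries of the Smith normal form of xI - A over ℚ[x]) are (x - 5)(x - 2)(x^2 - 2x + 2), each dividing the next. The characteristic polynomial is their product, (x - 5)(x - 2)(x^2 - 2x + 2).

The rational canonical form is the block-diagonal matrix of companion matrices C(f_i):
R = [[0, 0, 0, -20], [1, 0, 0, 34], [0, 1, 0, -26], [0, 0, 1, 9]].

Note the characteristic polynomial does not split into linear factors over ℚ, so A has no Jordan form over ℚ; the rational canonical form exists over any field.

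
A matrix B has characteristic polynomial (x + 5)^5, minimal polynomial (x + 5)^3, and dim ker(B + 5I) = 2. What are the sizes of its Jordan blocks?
Jordan blocks: (-5, 3), (-5, 2)

λ = -5: algebraic multiplicity 5 (exponent in χ_B), largest block size 3 (exponent in m_B), 2 blocks (geometric multiplicity). These force block sizes [3, 2].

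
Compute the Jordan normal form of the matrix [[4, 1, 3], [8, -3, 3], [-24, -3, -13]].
J = [[-4, 1, 0], [0, -4, 0], [0, 0, -4]]

The characteristic polynomial is det(xI - A) = (x + 4)^3, so the eigenvalues are -4 (algebraic multiplicity 3).

For λ = -4: rank(A + 4I) = 1, rank((A + 4I)^2) = 0. The eigenspace has dimension 3 - 1 = 2, so there are 2 Jordan blocks; the rank sequence gives block sizes [2, 1].

Assembling the blocks gives the Jordan form J above.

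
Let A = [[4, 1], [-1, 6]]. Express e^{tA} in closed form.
A has Jordan form J = [[5, 1], [0, 5]] with A = PJP^{-1}, so e^{tA} = P e^{tJ} P^{-1}.

For a Jordan block J_k(λ), e^{tJ_k(λ)} = e^{λt} · (I + tN + t^2 N^2/2! + ... + t^{k-1} N^{k-1}/(k-1)!) where N is the nilpotent superdiagonal part.

Assembling the blocks and conjugating back gives the entries of e^{tA} as shown above.

e^{tA} = [[(1 - t)*e^{5*t}, t*e^{5*t}], [-t*e^{5*t}, (t + 1)*e^{5*t}]]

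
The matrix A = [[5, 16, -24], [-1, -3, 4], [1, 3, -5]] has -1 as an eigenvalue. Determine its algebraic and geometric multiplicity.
algebraic multiplicity 3, geometric multiplicity 1

The characteristic polynomial is (x + 1)^3, so the factor x + 1 appears with exponent 3: the algebraic multiplicity is 3.

rank(A + I) = 2, so the eigenspace has dimension 3 - 2 = 1: the geometric multiplicity is 1.

Since 1 < 3, A is not diagonalizable.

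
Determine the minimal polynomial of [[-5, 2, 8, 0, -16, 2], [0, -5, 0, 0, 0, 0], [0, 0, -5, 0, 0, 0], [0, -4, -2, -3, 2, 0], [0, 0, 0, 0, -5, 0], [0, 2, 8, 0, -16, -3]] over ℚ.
The characteristic polynomial factors as (x + 3)^2(x + 5)^4. The minimal polynomial is ∏(x - λ)^{k_λ} where k_λ is the size of the largest Jordan block at λ.

For λ = -5: rank(A + 5I) = 2, and the largest Jordan block has size 1 (the smallest k with rank((A + 5I)^k) = rank((A + 5I)^(k+1))).
For λ = -3: rank(A + 3I) = 4, and the largest Jordan block has size 1 (the smallest k with rank((A + 3I)^k) = rank((A + 3I)^(k+1))).

So m_A(x) = (x + 3)(x + 5).

m_A(x) = (x + 3)(x + 5)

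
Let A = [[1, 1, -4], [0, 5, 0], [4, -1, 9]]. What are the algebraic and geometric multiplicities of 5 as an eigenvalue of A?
algebraic multiplicity 3, geometric multiplicity 2

The characteristic polynomial is (x - 5)^3, so the factor x - 5 appears with exponent 3: the algebraic multiplicity is 3.

rank(A - 5I) = 1, so the eigenspace has dimension 3 - 1 = 2: the geometric multiplicity is 2.

Since 2 < 3, A is not diagonalizable.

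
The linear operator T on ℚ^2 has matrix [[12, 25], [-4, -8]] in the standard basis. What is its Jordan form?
The characteristic polynomial is det(xI - A) = (x - 2)^2, so the eigenvalues are 2 (algebraic multiplicity 2).

For λ = 2: rank(A - 2I) = 1, rank((A - 2I)^2) = 0. The eigenspace has dimension 2 - 1 = 1, so there is 1 Jordan block; the rank sequence gives block sizes [2].

Assembling the blocks gives the Jordan form J above.

J = [[2, 1], [0, 2]]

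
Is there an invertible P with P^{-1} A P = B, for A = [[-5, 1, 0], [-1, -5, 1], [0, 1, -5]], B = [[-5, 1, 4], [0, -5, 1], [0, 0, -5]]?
Two matrices over a field are similar if and only if they have the same invariant factors.

Both A and B have characteristic polynomial (x + 5)^3 and minimal polynomial (x + 5)^3. Computing further, both have invariant factors (x + 5)^3. Hence A and B are similar.

Yes.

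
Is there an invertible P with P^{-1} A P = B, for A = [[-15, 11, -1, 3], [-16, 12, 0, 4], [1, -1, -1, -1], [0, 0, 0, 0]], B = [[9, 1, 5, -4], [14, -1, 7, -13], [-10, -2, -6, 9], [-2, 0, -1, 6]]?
trace(A) = -4 but trace(B) = 8. The trace is a similarity invariant, so A and B are not similar.

No.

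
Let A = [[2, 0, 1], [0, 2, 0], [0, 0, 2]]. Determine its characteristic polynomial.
xI - A = [[x - 2, 0, -1], [0, x - 2, 0], [0, 0, x - 2]].

Expanding det(xI - A) along the first row:
det(xI - A) = + (x - 2)·det([[x - 2, 0], [0, x - 2]]) - (0)·det([[0, 0], [0, x - 2]]) + (-1)·det([[0, x - 2], [0, 0]]).

Evaluating gives χ_A(x) = x^3 - 6x^2 + 12x - 8 = (x - 2)^3.

χ_A(x) = (x - 2)^3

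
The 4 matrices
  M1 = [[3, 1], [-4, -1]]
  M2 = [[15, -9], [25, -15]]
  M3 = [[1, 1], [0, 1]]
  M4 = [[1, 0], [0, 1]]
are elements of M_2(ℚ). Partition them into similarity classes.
Characteristic polynomials: χ_{M1} = (x - 1)^2, χ_{M2} = x^2, χ_{M3} = (x - 1)^2, χ_{M4} = (x - 1)^2.

{M1, M3}: invariant factors (x - 1)^2.

{M2}: invariant factors x^2.

{M4}: invariant factors x - 1, x - 1.

Matrices are similar if and only if their invariant-factor lists agree; the partition into similarity classes is {M1, M3}, {M2}, {M4}.

3 classes: {M1, M3}, {M2}, {M4}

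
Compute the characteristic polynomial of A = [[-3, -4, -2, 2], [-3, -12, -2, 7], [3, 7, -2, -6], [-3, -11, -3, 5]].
xI - A = [[x + 3, 4, 2, -2], [3, x + 12, 2, -7], [-3, -7, x + 2, 6], [3, 11, 3, x - 5]].

Expanding det(xI - A) along the first row:
det(xI - A) = + (x + 3)·det([[x + 12, 2, -7], [-7, x + 2, 6], [11, 3, x - 5]]) - (4)·det([[3, 2, -7], [-3, x + 2, 6], [3, 3, x - 5]]) + (2)·det([[3, x + 12, -7], [-3, -7, 6], [3, 11, x - 5]]) - (-2)·det([[3, x + 12, 2], [-3, -7, x + 2], [3, 11, 3]]).

Evaluating gives χ_A(x) = x^4 + 12x^3 + 54x^2 + 108x + 81 = (x + 3)^4.

χ_A(x) = (x + 3)^4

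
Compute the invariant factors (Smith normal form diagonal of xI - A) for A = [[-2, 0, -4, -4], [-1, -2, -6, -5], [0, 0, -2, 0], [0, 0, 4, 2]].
The Jordan structure of A has elementary divisors (x + 2)^2, (x + 2), (x - 2). Arranging the block sizes at each eigenvalue in decreasing order and taking row products gives the invariant factors.

Invariant factors (smallest first, each dividing the next): x + 2, (x - 2)(x + 2)^2.

Check: the last factor (x - 2)(x + 2)^2 is the minimal polynomial, and the product (x - 2)(x + 2)^3 is the characteristic polynomial.

x + 2, (x - 2)(x + 2)^2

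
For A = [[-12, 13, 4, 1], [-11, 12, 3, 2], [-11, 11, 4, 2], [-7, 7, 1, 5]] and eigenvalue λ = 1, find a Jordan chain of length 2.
v_1 = [[6, 4, 5, 2]]^T, v_2 = [[-4, -3, -3, -1]]^T

We seek v_1 ∈ ker((A - I)^2) \ ker(A - I), then set v_{i+1} = (A - I) v_i.

One such chain is v_1 = [[6, 4, 5, 2]]^T, v_2 = [[-4, -3, -3, -1]]^T. Check: (A - I) v_2 = [[0, 0, 0, 0]]^T = 0.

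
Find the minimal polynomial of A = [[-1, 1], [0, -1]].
The characteristic polynomial factors as (x + 1)^2. The minimal polynomial is ∏(x - λ)^{k_λ} where k_λ is the size of the largest Jordan block at λ.

For λ = -1: rank(A + I) = 1, and the largest Jordan block has size 2 (the smallest k with rank((A + I)^k) = rank((A + I)^(k+1))).

So m_A(x) = (x + 1)^2.

m_A(x) = (x + 1)^2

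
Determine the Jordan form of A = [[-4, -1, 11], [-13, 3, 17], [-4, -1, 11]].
The characteristic polynomial is det(xI - A) = x(x - 5)^2, so the eigenvalues are 0 (algebraic multiplicity 1), 5 (algebraic multiplicity 2).

For λ = 0: algebraic multiplicity 1 gives one 1×1 block.

For λ = 5: rank(A - 5I) = 2, rank((A - 5I)^2) = 1. The eigenspace has dimension 3 - 2 = 1, so there is 1 Jordan block; the rank sequence gives block sizes [2].

Assembling the blocks gives the Jordan form J above.

J = [[0, 0, 0], [0, 5, 1], [0, 0, 5]]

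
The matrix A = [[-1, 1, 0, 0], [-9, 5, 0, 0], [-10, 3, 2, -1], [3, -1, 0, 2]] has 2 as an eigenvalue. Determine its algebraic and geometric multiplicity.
algebraic multiplicity 4, geometric multiplicity 2

The characteristic polynomial is (x - 2)^4, so the factor x - 2 appears with exponent 4: the algebraic multiplicity is 4.

rank(A - 2I) = 2, so the eigenspace has dimension 4 - 2 = 2: the geometric multiplicity is 2.

Since 2 < 4, A is not diagonalizable.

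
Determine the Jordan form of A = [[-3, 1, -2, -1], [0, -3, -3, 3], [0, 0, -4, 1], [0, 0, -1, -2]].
The characteristic polynomial is det(xI - A) = (x + 3)^4, so the eigenvalues are -3 (algebraic multiplicity 4).

For λ = -3: rank(A + 3I) = 2, rank((A + 3I)^2) = 0. The eigenspace has dimension 4 - 2 = 2, so there are 2 Jordan blocks; the rank sequence gives block sizes [2, 2].

Assembling the blocks gives the Jordan form J above.

J = [[-3, 1, 0, 0], [0, -3, 0, 0], [0, 0, -3, 1], [0, 0, 0, -3]]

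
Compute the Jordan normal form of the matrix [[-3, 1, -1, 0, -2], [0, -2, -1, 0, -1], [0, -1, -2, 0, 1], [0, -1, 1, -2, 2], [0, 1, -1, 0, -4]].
J = [[-3, 1, 0, 0, 0], [0, -3, 0, 0, 0], [0, 0, -3, 0, 0], [0, 0, 0, -2, 0], [0, 0, 0, 0, -2]]

The characteristic polynomial is det(xI - A) = (x + 2)^2(x + 3)^3, so the eigenvalues are -3 (algebraic multiplicity 3), -2 (algebraic multiplicity 2).

For λ = -3: rank(A + 3I) = 3, rank((A + 3I)^2) = 2. The eigenspace has dimension 5 - 3 = 2, so there are 2 Jordan blocks; the rank sequence gives block sizes [2, 1].

For λ = -2: rank(A + 2I) = 3. The eigenspace has dimension 5 - 3 = 2, so there are 2 Jordan blocks; the rank sequence gives block sizes [1, 1].

Assembling the blocks gives the Jordan form J above.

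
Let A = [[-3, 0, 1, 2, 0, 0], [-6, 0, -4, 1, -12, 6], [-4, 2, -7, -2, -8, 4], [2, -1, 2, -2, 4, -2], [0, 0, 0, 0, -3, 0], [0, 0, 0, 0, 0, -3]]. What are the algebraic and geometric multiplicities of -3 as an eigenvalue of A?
The characteristic polynomial is (x + 3)^6, so the factor x + 3 appears with exponent 6: the algebraic multiplicity is 6.

rank(A + 3I) = 2, so the eigenspace has dimension 6 - 2 = 4: the geometric multiplicity is 4.

Since 4 < 6, A is not diagonalizable.

algebraic multiplicity 6, geometric multiplicity 4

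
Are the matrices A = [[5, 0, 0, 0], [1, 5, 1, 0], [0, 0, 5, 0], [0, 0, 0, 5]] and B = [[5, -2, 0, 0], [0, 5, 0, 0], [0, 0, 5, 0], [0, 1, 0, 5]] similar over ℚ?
Two matrices over a field are similar if and only if they have the same invariant factors.

Both A and B have characteristic polynomial (x - 5)^4 and minimal polynomial (x - 5)^2. Computing further, both have invariant factors x - 5, x - 5, (x - 5)^2. Hence A and B are similar.

Yes.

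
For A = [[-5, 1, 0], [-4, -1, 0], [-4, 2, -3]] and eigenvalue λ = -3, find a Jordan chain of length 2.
v_1 = [[0, 1, -1]]^T, v_2 = [[1, 2, 2]]^T

We seek v_1 ∈ ker((A + 3I)^2) \ ker(A + 3I), then set v_{i+1} = (A + 3I) v_i.

One such chain is v_1 = [[0, 1, -1]]^T, v_2 = [[1, 2, 2]]^T. Check: (A + 3I) v_2 = [[0, 0, 0]]^T = 0.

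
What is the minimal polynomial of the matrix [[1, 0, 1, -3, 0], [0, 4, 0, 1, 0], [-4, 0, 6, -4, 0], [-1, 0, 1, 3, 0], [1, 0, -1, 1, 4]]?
m_A(x) = (x - 4)^3(x - 2)

The characteristic polynomial factors as (x - 4)^4(x - 2). The minimal polynomial is ∏(x - λ)^{k_λ} where k_λ is the size of the largest Jordan block at λ.

For λ = 2: rank(A - 2I) = 4, and the largest Jordan block has size 1 (the smallest k with rank((A - 2I)^k) = rank((A - 2I)^(k+1))).
For λ = 4: rank(A - 4I) = 3, and the largest Jordan block has size 3 (the smallest k with rank((A - 4I)^k) = rank((A - 4I)^(k+1))).

So m_A(x) = (x - 4)^3(x - 2).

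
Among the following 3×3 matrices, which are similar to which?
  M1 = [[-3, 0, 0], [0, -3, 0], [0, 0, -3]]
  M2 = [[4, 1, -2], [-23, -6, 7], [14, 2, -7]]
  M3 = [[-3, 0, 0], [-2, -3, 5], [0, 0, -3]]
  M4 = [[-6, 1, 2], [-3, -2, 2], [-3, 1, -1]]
3 classes: {M1}, {M2}, {M3, M4}

Characteristic polynomials: χ_{M1} = (x + 3)^3, χ_{M2} = (x + 3)^3, χ_{M3} = (x + 3)^3, χ_{M4} = (x + 3)^3.

{M1}: invariant factors x + 3, x + 3, x + 3.

{M2}: invariant factors (x + 3)^3.

{M3, M4}: invariant factors x + 3, (x + 3)^2.

Matrices are similar if and only if their invariant-factor lists agree; the partition into similarity classes is {M1}, {M2}, {M3, M4}.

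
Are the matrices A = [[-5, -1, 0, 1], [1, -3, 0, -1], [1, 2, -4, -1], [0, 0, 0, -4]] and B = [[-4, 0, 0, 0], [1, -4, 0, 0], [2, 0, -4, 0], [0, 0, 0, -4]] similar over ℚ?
No.

Both have characteristic polynomial (x + 4)^4, but the minimal polynomial of A is (x + 4)^3 while the minimal polynomial of B is (x + 4)^2. The minimal polynomial is a similarity invariant, so A and B are not similar.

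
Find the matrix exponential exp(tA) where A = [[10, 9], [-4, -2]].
e^{tA} = [[(6*t + 1)*e^{4*t}, 9*t*e^{4*t}], [-4*t*e^{4*t}, (1 - 6*t)*e^{4*t}]]

A has Jordan form J = [[4, 1], [0, 4]] with A = PJP^{-1}, so e^{tA} = P e^{tJ} P^{-1}.

For a Jordan block J_k(λ), e^{tJ_k(λ)} = e^{λt} · (I + tN + t^2 N^2/2! + ... + t^{k-1} N^{k-1}/(k-1)!) where N is the nilpotent superdiagonal part.

Assembling the blocks and conjugating back gives the entries of e^{tA} as shown above.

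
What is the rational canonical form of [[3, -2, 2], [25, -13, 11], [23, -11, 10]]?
R = [[0, 0, 15], [1, 0, 14], [0, 1, 0]]

The invariant factors of A (the non-unit diagonal entries of the Smith normal form of xI - A over ℚ[x]) are (x + 3)(x^2 - 3x - 5), each dividing the next. The characteristic polynomial is their product, (x + 3)(x^2 - 3x - 5).

The rational canonical form is the block-diagonal matrix of companion matrices C(f_i):
R = [[0, 0, 15], [1, 0, 14], [0, 1, 0]].

Note the characteristic polynomial does not split into linear factors over ℚ, so A has no Jordan form over ℚ; the rational canonical form exists over any field.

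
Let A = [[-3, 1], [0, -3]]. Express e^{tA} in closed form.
e^{tA} = [[e^{-3*t}, t*e^{-3*t}], [0, e^{-3*t}]]

A has Jordan form J = [[-3, 1], [0, -3]] with A = PJP^{-1}, so e^{tA} = P e^{tJ} P^{-1}.

For a Jordan block J_k(λ), e^{tJ_k(λ)} = e^{λt} · (I + tN + t^2 N^2/2! + ... + t^{k-1} N^{k-1}/(k-1)!) where N is the nilpotent superdiagonal part.

Assembling the blocks and conjugating back gives the entries of e^{tA} as shown above.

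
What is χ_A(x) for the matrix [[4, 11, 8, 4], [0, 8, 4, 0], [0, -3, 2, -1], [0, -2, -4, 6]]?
xI - A = [[x - 4, -11, -8, -4], [0, x - 8, -4, 0], [0, 3, x - 2, 1], [0, 2, 4, x - 6]].

Expanding det(xI - A) along the first row:
det(xI - A) = + (x - 4)·det([[x - 8, -4, 0], [3, x - 2, 1], [2, 4, x - 6]]) - (-11)·det([[0, -4, 0], [0, x - 2, 1], [0, 4, x - 6]]) + (-8)·det([[0, x - 8, 0], [0, 3, 1], [0, 2, x - 6]]) - (-4)·det([[0, x - 8, -4], [0, 3, x - 2], [0, 2, 4]]).

Evaluating gives χ_A(x) = x^4 - 20x^3 + 148x^2 - 480x + 576 = (x - 6)^2(x - 4)^2.

χ_A(x) = (x - 6)^2(x - 4)^2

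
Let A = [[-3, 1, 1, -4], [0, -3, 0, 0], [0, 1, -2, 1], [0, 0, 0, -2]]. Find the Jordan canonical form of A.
J = [[-3, 0, 0, 0], [0, -3, 0, 0], [0, 0, -2, 1], [0, 0, 0, -2]]

The characteristic polynomial is det(xI - A) = (x + 2)^2(x + 3)^2, so the eigenvalues are -3 (algebraic multiplicity 2), -2 (algebraic multiplicity 2).

For λ = -3: rank(A + 3I) = 2. The eigenspace has dimension 4 - 2 = 2, so there are 2 Jordan blocks; the rank sequence gives block sizes [1, 1].

For λ = -2: rank(A + 2I) = 3, rank((A + 2I)^2) = 2. The eigenspace has dimension 4 - 3 = 1, so there is 1 Jordan block; the rank sequence gives block sizes [2].

Assembling the blocks gives the Jordan form J above.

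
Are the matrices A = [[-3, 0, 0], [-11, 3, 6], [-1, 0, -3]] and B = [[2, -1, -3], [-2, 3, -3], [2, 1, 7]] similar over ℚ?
trace(A) = -3 but trace(B) = 12. The trace is a similarity invariant, so A and B are not similar.

No.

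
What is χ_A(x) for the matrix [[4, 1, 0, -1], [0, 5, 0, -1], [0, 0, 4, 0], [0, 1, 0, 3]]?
xI - A = [[x - 4, -1, 0, 1], [0, x - 5, 0, 1], [0, 0, x - 4, 0], [0, -1, 0, x - 3]].

Expanding det(xI - A) along the first row:
det(xI - A) = + (x - 4)·det([[x - 5, 0, 1], [0, x - 4, 0], [-1, 0, x - 3]]) - (-1)·det([[0, 0, 1], [0, x - 4, 0], [0, 0, x - 3]]) + (0)·det([[0, x - 5, 1], [0, 0, 0], [0, -1, x - 3]]) - (1)·det([[0, x - 5, 0], [0, 0, x - 4], [0, -1, 0]]).

Evaluating gives χ_A(x) = x^4 - 16x^3 + 96x^2 - 256x + 256 = (x - 4)^4.

χ_A(x) = (x - 4)^4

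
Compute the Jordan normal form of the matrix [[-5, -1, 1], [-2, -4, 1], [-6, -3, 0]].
J = [[-3, 1, 0], [0, -3, 0], [0, 0, -3]]

The characteristic polynomial is det(xI - A) = (x + 3)^3, so the eigenvalues are -3 (algebraic multiplicity 3).

For λ = -3: rank(A + 3I) = 1, rank((A + 3I)^2) = 0. The eigenspace has dimension 3 - 1 = 2, so there are 2 Jordan blocks; the rank sequence gives block sizes [2, 1].

Assembling the blocks gives the Jordan form J above.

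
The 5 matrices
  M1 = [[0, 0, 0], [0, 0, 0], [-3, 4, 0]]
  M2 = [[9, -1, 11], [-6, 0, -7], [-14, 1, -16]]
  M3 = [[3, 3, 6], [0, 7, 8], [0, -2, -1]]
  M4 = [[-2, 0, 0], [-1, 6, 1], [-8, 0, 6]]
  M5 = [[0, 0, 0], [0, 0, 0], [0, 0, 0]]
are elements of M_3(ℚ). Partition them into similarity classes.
Characteristic polynomials: χ_{M1} = x^3, χ_{M2} = (x + 1)^2(x + 5), χ_{M3} = (x - 3)^3, χ_{M4} = (x - 6)^2(x + 2), χ_{M5} = x^3.

{M1}: invariant factors x, x^2.

{M2}: invariant factors (x + 1)^2(x + 5).

{M3}: invariant factors x - 3, (x - 3)^2.

{M4}: invariant factors (x - 6)^2(x + 2).

{M5}: invariant factors x, x, x.

Matrices are similar if and only if their invariant-factor lists agree; the partition into similarity classes is {M1}, {M2}, {M3}, {M4}, {M5}.

5 classes: {M1}, {M2}, {M3}, {M4}, {M5}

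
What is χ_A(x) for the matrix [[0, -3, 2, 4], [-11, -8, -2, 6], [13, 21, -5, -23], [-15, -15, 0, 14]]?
χ_A(x) = (x - 4)(x + 1)^3

xI - A = [[x, 3, -2, -4], [11, x + 8, 2, -6], [-13, -21, x + 5, 23], [15, 15, 0, x - 14]].

Expanding det(xI - A) along the first row:
det(xI - A) = + (x)·det([[x + 8, 2, -6], [-21, x + 5, 23], [15, 0, x - 14]]) - (3)·det([[11, 2, -6], [-13, x + 5, 23], [15, 0, x - 14]]) + (-2)·det([[11, x + 8, -6], [-13, -21, 23], [15, 15, x - 14]]) - (-4)·det([[11, x + 8, 2], [-13, -21, x + 5], [15, 15, 0]]).

Evaluating gives χ_A(x) = x^4 - x^3 - 9x^2 - 11x - 4 = (x - 4)(x + 1)^3.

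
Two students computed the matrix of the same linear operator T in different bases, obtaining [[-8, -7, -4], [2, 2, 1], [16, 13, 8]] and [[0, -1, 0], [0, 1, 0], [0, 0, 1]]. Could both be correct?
Both have characteristic polynomial x(x - 1)^2, but the minimal polynomial of A is x(x - 1)^2 while the minimal polynomial of B is x(x - 1). The minimal polynomial is a similarity invariant, so A and B are not similar.

No.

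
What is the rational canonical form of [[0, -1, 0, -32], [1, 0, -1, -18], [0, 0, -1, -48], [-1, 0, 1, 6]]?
R = [[0, 0, 0, -12], [1, 0, 0, 19], [0, 1, 0, -11], [0, 0, 1, 5]]

The invariant factors of A (the non-unit diagonal entries of the Smith normal form of xI - A over ℚ[x]) are (x - 3)(x - 1)(x^2 - x + 4), each dividing the next. The characteristic polynomial is their product, (x - 3)(x - 1)(x^2 - x + 4).

The rational canonical form is the block-diagonal matrix of companion matrices C(f_i):
R = [[0, 0, 0, -12], [1, 0, 0, 19], [0, 1, 0, -11], [0, 0, 1, 5]].

Note the characteristic polynomial does not split into linear factors over ℚ, so A has no Jordan form over ℚ; the rational canonical form exists over any field.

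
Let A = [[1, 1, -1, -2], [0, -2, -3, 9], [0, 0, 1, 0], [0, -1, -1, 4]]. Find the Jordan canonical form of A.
The characteristic polynomial is det(xI - A) = (x - 1)^4, so the eigenvalues are 1 (algebraic multiplicity 4).

For λ = 1: rank(A - I) = 2, rank((A - I)^2) = 1, rank((A - I)^3) = 0. The eigenspace has dimension 4 - 2 = 2, so there are 2 Jordan blocks; the rank sequence gives block sizes [3, 1].

Assembling the blocks gives the Jordan form J above.

J = [[1, 1, 0, 0], [0, 1, 1, 0], [0, 0, 1, 0], [0, 0, 0, 1]]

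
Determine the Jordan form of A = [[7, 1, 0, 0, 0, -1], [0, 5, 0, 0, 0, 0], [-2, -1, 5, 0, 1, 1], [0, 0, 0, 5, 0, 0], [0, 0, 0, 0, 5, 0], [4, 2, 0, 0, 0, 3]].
The characteristic polynomial is det(xI - A) = (x - 5)^6, so the eigenvalues are 5 (algebraic multiplicity 6).

For λ = 5: rank(A - 5I) = 2, rank((A - 5I)^2) = 0. The eigenspace has dimension 6 - 2 = 4, so there are 4 Jordan blocks; the rank sequence gives block sizes [2, 2, 1, 1].

Assembling the blocks gives the Jordan form J above.

J = [[5, 1, 0, 0, 0, 0], [0, 5, 0, 0, 0, 0], [0, 0, 5, 1, 0, 0], [0, 0, 0, 5, 0, 0], [0, 0, 0, 0, 5, 0], [0, 0, 0, 0, 0, 5]]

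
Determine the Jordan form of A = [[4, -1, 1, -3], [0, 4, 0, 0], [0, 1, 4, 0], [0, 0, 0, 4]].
The characteristic polynomial is det(xI - A) = (x - 4)^4, so the eigenvalues are 4 (algebraic multiplicity 4).

For λ = 4: rank(A - 4I) = 2, rank((A - 4I)^2) = 1, rank((A - 4I)^3) = 0. The eigenspace has dimension 4 - 2 = 2, so there are 2 Jordan blocks; the rank sequence gives block sizes [3, 1].

Assembling the blocks gives the Jordan form J above.

J = [[4, 1, 0, 0], [0, 4, 1, 0], [0, 0, 4, 0], [0, 0, 0, 4]]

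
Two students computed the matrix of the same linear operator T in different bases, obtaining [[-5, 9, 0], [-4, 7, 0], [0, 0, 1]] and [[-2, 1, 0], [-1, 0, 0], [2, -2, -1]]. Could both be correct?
trace(A) = 3 but trace(B) = -3. The trace is a similarity invariant, so A and B are not similar.

No.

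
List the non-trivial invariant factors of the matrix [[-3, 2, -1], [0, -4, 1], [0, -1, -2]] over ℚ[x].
(x + 3)^3

The Jordan structure of A has elementary divisors (x + 3)^3. Arranging the block sizes at each eigenvalue in decreasing order and taking row products gives the invariant factors.

Invariant factors (smallest first, each dividing the next): (x + 3)^3.

Check: the last factor (x + 3)^3 is the minimal polynomial, and the product (x + 3)^3 is the characteristic polynomial.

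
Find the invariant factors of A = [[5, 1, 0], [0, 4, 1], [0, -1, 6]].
(x - 5)^3

The Jordan structure of A has elementary divisors (x - 5)^3. Arranging the block sizes at each eigenvalue in decreasing order and taking row products gives the invariant factors.

Invariant factors (smallest first, each dividing the next): (x - 5)^3.

Check: the last factor (x - 5)^3 is the minimal polynomial, and the product (x - 5)^3 is the characteristic polynomial.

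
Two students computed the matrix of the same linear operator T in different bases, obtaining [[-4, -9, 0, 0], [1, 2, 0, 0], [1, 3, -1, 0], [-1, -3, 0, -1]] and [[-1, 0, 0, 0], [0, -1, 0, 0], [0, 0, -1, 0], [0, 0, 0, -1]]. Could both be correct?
Both have characteristic polynomial (x + 1)^4, but the minimal polynomial of A is (x + 1)^2 while the minimal polynomial of B is x + 1. The minimal polynomial is a similarity invariant, so A and B are not similar.

No.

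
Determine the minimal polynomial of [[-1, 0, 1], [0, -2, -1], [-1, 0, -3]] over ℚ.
m_A(x) = (x + 2)^3

The characteristic polynomial factors as (x + 2)^3. The minimal polynomial is ∏(x - λ)^{k_λ} where k_λ is the size of the largest Jordan block at λ.

For λ = -2: rank(A + 2I) = 2, and the largest Jordan block has size 3 (the smallest k with rank((A + 2I)^k) = rank((A + 2I)^(k+1))).

So m_A(x) = (x + 2)^3.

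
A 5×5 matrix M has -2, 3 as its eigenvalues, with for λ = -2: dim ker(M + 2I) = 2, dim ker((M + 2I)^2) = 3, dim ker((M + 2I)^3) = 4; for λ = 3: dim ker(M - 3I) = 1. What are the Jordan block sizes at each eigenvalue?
Jordan blocks: (-2, 3), (-2, 1), (3, 1)

λ = -2: successive nullity increments [2, 1, 1] count blocks of size ≥ k; block sizes are [3, 1].
λ = 3: successive nullity increments [1] count blocks of size ≥ k; block sizes are [1].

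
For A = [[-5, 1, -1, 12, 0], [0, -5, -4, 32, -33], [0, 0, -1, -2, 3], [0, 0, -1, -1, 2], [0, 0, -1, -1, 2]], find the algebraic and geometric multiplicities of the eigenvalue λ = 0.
The characteristic polynomial is x^3(x + 5)^2, so the factor x appears with exponent 3: the algebraic multiplicity is 3.

rank(A) = 4, so the eigenspace has dimension 5 - 4 = 1: the geometric multiplicity is 1.

Since 1 < 3, A is not diagonalizable.

algebraic multiplicity 3, geometric multiplicity 1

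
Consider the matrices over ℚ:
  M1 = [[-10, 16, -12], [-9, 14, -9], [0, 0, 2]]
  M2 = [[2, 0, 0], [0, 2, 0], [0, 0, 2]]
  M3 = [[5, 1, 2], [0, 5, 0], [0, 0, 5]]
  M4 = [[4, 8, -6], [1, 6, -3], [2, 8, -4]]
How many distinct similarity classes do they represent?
3 classes: {M1, M4}, {M2}, {M3}

Characteristic polynomials: χ_{M1} = (x - 2)^3, χ_{M2} = (x - 2)^3, χ_{M3} = (x - 5)^3, χ_{M4} = (x - 2)^3.

{M1, M4}: invariant factors x - 2, (x - 2)^2.

{M2}: invariant factors x - 2, x - 2, x - 2.

{M3}: invariant factors x - 5, (x - 5)^2.

Matrices are similar if and only if their invariant-factor lists agree; the partition into similarity classes is {M1, M4}, {M2}, {M3}.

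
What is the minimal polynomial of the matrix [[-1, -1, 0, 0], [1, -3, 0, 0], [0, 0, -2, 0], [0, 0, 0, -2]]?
m_A(x) = (x + 2)^2

The characteristic polynomial factors as (x + 2)^4. The minimal polynomial is ∏(x - λ)^{k_λ} where k_λ is the size of the largest Jordan block at λ.

For λ = -2: rank(A + 2I) = 1, and the largest Jordan block has size 2 (the smallest k with rank((A + 2I)^k) = rank((A + 2I)^(k+1))).

So m_A(x) = (x + 2)^2.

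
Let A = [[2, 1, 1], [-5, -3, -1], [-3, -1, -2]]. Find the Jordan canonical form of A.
J = [[-1, 1, 0], [0, -1, 1], [0, 0, -1]]

The characteristic polynomial is det(xI - A) = (x + 1)^3, so the eigenvalues are -1 (algebraic multiplicity 3).

For λ = -1: rank(A + I) = 2, rank((A + I)^2) = 1, rank((A + I)^3) = 0. The eigenspace has dimension 3 - 2 = 1, so there is 1 Jordan block; the rank sequence gives block sizes [3].

Assembling the blocks gives the Jordan form J above.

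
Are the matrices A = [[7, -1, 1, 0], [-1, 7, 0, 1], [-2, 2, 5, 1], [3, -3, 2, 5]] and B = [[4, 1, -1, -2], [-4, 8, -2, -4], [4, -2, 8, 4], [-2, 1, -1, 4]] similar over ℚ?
Both have characteristic polynomial (x - 6)^4, but the minimal polynomial of A is (x - 6)^3 while the minimal polynomial of B is (x - 6)^2. The minimal polynomial is a similarity invariant, so A and B are not similar.

No.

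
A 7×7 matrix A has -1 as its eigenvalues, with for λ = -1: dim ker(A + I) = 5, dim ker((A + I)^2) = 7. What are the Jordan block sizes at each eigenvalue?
Jordan blocks: (-1, 2), (-1, 2), (-1, 1), (-1, 1), (-1, 1)

λ = -1: successive nullity increments [5, 2] count blocks of size ≥ k; block sizes are [2, 2, 1, 1, 1].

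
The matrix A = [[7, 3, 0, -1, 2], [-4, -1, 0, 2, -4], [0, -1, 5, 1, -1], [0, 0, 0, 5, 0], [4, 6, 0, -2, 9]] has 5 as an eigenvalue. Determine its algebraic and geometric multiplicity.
The characteristic polynomial is (x - 5)^5, so the factor x - 5 appears with exponent 5: the algebraic multiplicity is 5.

rank(A - 5I) = 2, so the eigenspace has dimension 5 - 2 = 3: the geometric multiplicity is 3.

Since 3 < 5, A is not diagonalizable.

algebraic multiplicity 5, geometric multiplicity 3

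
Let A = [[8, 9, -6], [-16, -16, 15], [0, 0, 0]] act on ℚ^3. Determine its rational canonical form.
R = [[0, 0, 0], [1, 0, -16], [0, 1, -8]]

The invariant factors of A (the non-unit diagonal entries of the Smith normal form of xI - A over ℚ[x]) are x(x + 4)^2, each dividing the next. The characteristic polynomial is their product, x(x + 4)^2.

The rational canonical form is the block-diagonal matrix of companion matrices C(f_i):
R = [[0, 0, 0], [1, 0, -16], [0, 1, -8]].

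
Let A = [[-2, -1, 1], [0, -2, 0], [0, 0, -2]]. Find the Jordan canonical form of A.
J = [[-2, 1, 0], [0, -2, 0], [0, 0, -2]]

The characteristic polynomial is det(xI - A) = (x + 2)^3, so the eigenvalues are -2 (algebraic multiplicity 3).

For λ = -2: rank(A + 2I) = 1, rank((A + 2I)^2) = 0. The eigenspace has dimension 3 - 1 = 2, so there are 2 Jordan blocks; the rank sequence gives block sizes [2, 1].

Assembling the blocks gives the Jordan form J above.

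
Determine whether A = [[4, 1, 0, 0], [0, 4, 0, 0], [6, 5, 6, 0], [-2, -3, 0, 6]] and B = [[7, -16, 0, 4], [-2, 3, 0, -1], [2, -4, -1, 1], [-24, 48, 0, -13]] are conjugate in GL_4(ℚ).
trace(A) = 20 but trace(B) = -4. The trace is a similarity invariant, so A and B are not similar.

No.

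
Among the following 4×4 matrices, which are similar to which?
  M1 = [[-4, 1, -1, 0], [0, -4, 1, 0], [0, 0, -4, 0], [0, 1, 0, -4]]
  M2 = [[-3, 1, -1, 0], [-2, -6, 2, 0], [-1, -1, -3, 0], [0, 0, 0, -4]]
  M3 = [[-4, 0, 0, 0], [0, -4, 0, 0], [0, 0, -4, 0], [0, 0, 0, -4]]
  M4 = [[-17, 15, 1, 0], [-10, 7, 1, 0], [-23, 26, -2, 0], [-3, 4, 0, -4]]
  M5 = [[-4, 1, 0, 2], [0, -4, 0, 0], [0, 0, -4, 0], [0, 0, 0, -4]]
3 classes: {M1, M4}, {M2, M5}, {M3}

Characteristic polynomials: χ_{M1} = (x + 4)^4, χ_{M2} = (x + 4)^4, χ_{M3} = (x + 4)^4, χ_{M4} = (x + 4)^4, χ_{M5} = (x + 4)^4.

{M1, M4}: invariant factors x + 4, (x + 4)^3.

{M2, M5}: invariant factors x + 4, x + 4, (x + 4)^2.

{M3}: invariant factors x + 4, x + 4, x + 4, x + 4.

Matrices are similar if and only if their invariant-factor lists agree; the partition into similarity classes is {M1, M4}, {M2, M5}, {M3}.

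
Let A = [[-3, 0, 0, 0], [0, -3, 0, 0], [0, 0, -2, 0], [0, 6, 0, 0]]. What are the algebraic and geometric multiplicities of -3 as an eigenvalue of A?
algebraic multiplicity 2, geometric multiplicity 2

The characteristic polynomial is x(x + 2)(x + 3)^2, so the factor x + 3 appears with exponent 2: the algebraic multiplicity is 2.

rank(A + 3I) = 2, so the eigenspace has dimension 4 - 2 = 2: the geometric multiplicity is 2.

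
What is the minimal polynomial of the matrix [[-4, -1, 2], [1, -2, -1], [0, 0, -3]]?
m_A(x) = (x + 3)^3

The characteristic polynomial factors as (x + 3)^3. The minimal polynomial is ∏(x - λ)^{k_λ} where k_λ is the size of the largest Jordan block at λ.

For λ = -3: rank(A + 3I) = 2, and the largest Jordan block has size 3 (the smallest k with rank((A + 3I)^k) = rank((A + 3I)^(k+1))).

So m_A(x) = (x + 3)^3.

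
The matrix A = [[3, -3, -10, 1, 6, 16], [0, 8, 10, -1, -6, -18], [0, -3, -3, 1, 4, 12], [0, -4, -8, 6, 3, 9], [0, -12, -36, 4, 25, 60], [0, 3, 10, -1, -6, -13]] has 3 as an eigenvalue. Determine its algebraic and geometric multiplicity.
algebraic multiplicity 2, geometric multiplicity 2

The characteristic polynomial is (x - 5)^4(x - 3)^2, so the factor x - 3 appears with exponent 2: the algebraic multiplicity is 2.

rank(A - 3I) = 4, so the eigenspace has dimension 6 - 4 = 2: the geometric multiplicity is 2.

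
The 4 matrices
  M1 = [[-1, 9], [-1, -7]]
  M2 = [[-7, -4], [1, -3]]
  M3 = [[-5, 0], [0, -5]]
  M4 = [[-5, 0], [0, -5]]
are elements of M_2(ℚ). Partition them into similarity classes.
3 classes: {M1}, {M2}, {M3, M4}

Characteristic polynomials: χ_{M1} = (x + 4)^2, χ_{M2} = (x + 5)^2, χ_{M3} = (x + 5)^2, χ_{M4} = (x + 5)^2.

{M1}: invariant factors (x + 4)^2.

{M2}: invariant factors (x + 5)^2.

{M3, M4}: invariant factors x + 5, x + 5.

Matrices are similar if and only if their invariant-factor lists agree; the partition into similarity classes is {M1}, {M2}, {M3, M4}.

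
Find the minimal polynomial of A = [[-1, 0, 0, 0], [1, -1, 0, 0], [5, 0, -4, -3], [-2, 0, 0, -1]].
m_A(x) = (x + 1)^2(x + 4)

The characteristic polynomial factors as (x + 1)^3(x + 4). The minimal polynomial is ∏(x - λ)^{k_λ} where k_λ is the size of the largest Jordan block at λ.

For λ = -4: rank(A + 4I) = 3, and the largest Jordan block has size 1 (the smallest k with rank((A + 4I)^k) = rank((A + 4I)^(k+1))).
For λ = -1: rank(A + I) = 2, and the largest Jordan block has size 2 (the smallest k with rank((A + I)^k) = rank((A + I)^(k+1))).

So m_A(x) = (x + 1)^2(x + 4).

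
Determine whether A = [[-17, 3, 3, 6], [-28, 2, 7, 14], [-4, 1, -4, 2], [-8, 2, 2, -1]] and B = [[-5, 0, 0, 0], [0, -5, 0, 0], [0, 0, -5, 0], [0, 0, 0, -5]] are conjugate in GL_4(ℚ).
Both have characteristic polynomial (x + 5)^4, but the minimal polynomial of A is (x + 5)^2 while the minimal polynomial of B is x + 5. The minimal polynomial is a similarity invariant, so A and B are not similar.

No.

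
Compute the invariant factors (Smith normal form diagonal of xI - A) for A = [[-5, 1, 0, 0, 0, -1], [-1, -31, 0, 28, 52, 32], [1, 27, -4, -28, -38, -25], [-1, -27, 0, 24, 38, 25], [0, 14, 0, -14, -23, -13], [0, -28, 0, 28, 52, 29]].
x + 4, x + 4, (x - 3)^2(x + 4)^2

The Jordan structure of A has elementary divisors (x + 4)^2, (x + 4), (x + 4), (x - 3)^2. Arranging the block sizes at each eigenvalue in decreasing order and taking row products gives the invariant factors.

Invariant factors (smallest first, each dividing the next): x + 4, x + 4, (x - 3)^2(x + 4)^2.

Check: the last factor (x - 3)^2(x + 4)^2 is the minimal polynomial, and the product (x - 3)^2(x + 4)^4 is the characteristic polynomial.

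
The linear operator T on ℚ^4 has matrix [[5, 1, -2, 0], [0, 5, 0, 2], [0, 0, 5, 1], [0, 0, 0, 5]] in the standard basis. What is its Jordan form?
J = [[5, 1, 0, 0], [0, 5, 0, 0], [0, 0, 5, 1], [0, 0, 0, 5]]

The characteristic polynomial is det(xI - A) = (x - 5)^4, so the eigenvalues are 5 (algebraic multiplicity 4).

For λ = 5: rank(A - 5I) = 2, rank((A - 5I)^2) = 0. The eigenspace has dimension 4 - 2 = 2, so there are 2 Jordan blocks; the rank sequence gives block sizes [2, 2].

Assembling the blocks gives the Jordan form J above.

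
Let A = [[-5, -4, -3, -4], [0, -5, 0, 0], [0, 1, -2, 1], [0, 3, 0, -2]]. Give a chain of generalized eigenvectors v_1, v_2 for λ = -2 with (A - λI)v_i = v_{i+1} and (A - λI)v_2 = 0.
v_1 = [[0, 0, -1, 1]]^T, v_2 = [[-1, 0, 1, 0]]^T

We seek v_1 ∈ ker((A + 2I)^2) \ ker(A + 2I), then set v_{i+1} = (A + 2I) v_i.

One such chain is v_1 = [[0, 0, -1, 1]]^T, v_2 = [[-1, 0, 1, 0]]^T. Check: (A + 2I) v_2 = [[0, 0, 0, 0]]^T = 0.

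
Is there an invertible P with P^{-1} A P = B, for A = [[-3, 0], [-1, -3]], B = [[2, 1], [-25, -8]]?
Yes.

Two matrices over a field are similar if and only if they have the same invariant factors.

Both A and B have characteristic polynomial (x + 3)^2 and minimal polynomial (x + 3)^2. Computing further, both have invariant factors (x + 3)^2. Hence A and B are similar.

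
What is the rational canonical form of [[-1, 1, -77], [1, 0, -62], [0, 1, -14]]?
R = [[0, 0, -125], [1, 0, -75], [0, 1, -15]]

The invariant factors of A (the non-unit diagonal entries of the Smith normal form of xI - A over ℚ[x]) are (x + 5)^3, each dividing the next. The characteristic polynomial is their product, (x + 5)^3.

The rational canonical form is the block-diagonal matrix of companion matrices C(f_i):
R = [[0, 0, -125], [1, 0, -75], [0, 1, -15]].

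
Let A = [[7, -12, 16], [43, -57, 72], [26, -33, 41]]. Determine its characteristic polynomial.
xI - A = [[x - 7, 12, -16], [-43, x + 57, -72], [-26, 33, x - 41]].

Expanding det(xI - A) along the first row:
det(xI - A) = + (x - 7)·det([[x + 57, -72], [33, x - 41]]) - (12)·det([[-43, -72], [-26, x - 41]]) + (-16)·det([[-43, x + 57], [-26, 33]]).

Evaluating gives χ_A(x) = x^3 + 9x^2 + 27x + 27 = (x + 3)^3.

χ_A(x) = (x + 3)^3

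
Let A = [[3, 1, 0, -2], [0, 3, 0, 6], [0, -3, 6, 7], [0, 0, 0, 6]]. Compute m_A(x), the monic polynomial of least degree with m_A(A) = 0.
The characteristic polynomial factors as (x - 6)^2(x - 3)^2. The minimal polynomial is ∏(x - λ)^{k_λ} where k_λ is the size of the largest Jordan block at λ.

For λ = 3: rank(A - 3I) = 3, and the largest Jordan block has size 2 (the smallest k with rank((A - 3I)^k) = rank((A - 3I)^(k+1))).
For λ = 6: rank(A - 6I) = 3, and the largest Jordan block has size 2 (the smallest k with rank((A - 6I)^k) = rank((A - 6I)^(k+1))).

So m_A(x) = (x - 6)^2(x - 3)^2.

m_A(x) = (x - 6)^2(x - 3)^2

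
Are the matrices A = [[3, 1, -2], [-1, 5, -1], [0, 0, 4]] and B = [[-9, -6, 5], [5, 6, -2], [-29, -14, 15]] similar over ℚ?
Two matrices over a field are similar if and only if they have the same invariant factors.

Both A and B have characteristic polynomial (x - 4)^3 and minimal polynomial (x - 4)^3. Computing further, both have invariant factors (x - 4)^3. Hence A and B are similar.

Yes.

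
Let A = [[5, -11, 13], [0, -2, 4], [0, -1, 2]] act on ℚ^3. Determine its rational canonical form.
R = [[0, 0, 0], [1, 0, 0], [0, 1, 5]]

The invariant factors of A (the non-unit diagonal entries of the Smith normal form of xI - A over ℚ[x]) are x^2(x - 5), each dividing the next. The characteristic polynomial is their product, x^2(x - 5).

The rational canonical form is the block-diagonal matrix of companion matrices C(f_i):
R = [[0, 0, 0], [1, 0, 0], [0, 1, 5]].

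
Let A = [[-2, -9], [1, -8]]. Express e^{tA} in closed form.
e^{tA} = [[(3*t + 1)*e^{-5*t}, -9*t*e^{-5*t}], [t*e^{-5*t}, (1 - 3*t)*e^{-5*t}]]

A has Jordan form J = [[-5, 1], [0, -5]] with A = PJP^{-1}, so e^{tA} = P e^{tJ} P^{-1}.

For a Jordan block J_k(λ), e^{tJ_k(λ)} = e^{λt} · (I + tN + t^2 N^2/2! + ... + t^{k-1} N^{k-1}/(k-1)!) where N is the nilpotent superdiagonal part.

Assembling the blocks and conjugating back gives the entries of e^{tA} as shown above.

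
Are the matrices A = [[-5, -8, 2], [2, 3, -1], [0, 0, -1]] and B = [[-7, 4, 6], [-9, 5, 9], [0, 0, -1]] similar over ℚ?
Yes.

Two matrices over a field are similar if and only if they have the same invariant factors.

Both A and B have characteristic polynomial (x + 1)^3 and minimal polynomial (x + 1)^2. Computing further, both have invariant factors x + 1, (x + 1)^2. Hence A and B are similar.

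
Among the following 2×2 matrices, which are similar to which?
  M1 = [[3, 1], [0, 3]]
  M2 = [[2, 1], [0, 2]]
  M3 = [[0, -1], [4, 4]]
Characteristic polynomials: χ_{M1} = (x - 3)^2, χ_{M2} = (x - 2)^2, χ_{M3} = (x - 2)^2.

{M1}: invariant factors (x - 3)^2.

{M2, M3}: invariant factors (x - 2)^2.

Matrices are similar if and only if their invariant-factor lists agree; the partition into similarity classes is {M1}, {M2, M3}.

2 classes: {M1}, {M2, M3}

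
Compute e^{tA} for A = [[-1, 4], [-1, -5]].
e^{tA} = [[(2*t + 1)*e^{-3*t}, 4*t*e^{-3*t}], [-t*e^{-3*t}, (1 - 2*t)*e^{-3*t}]]

A has Jordan form J = [[-3, 1], [0, -3]] with A = PJP^{-1}, so e^{tA} = P e^{tJ} P^{-1}.

For a Jordan block J_k(λ), e^{tJ_k(λ)} = e^{λt} · (I + tN + t^2 N^2/2! + ... + t^{k-1} N^{k-1}/(k-1)!) where N is the nilpotent superdiagonal part.

Assembling the blocks and conjugating back gives the entries of e^{tA} as shown above.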